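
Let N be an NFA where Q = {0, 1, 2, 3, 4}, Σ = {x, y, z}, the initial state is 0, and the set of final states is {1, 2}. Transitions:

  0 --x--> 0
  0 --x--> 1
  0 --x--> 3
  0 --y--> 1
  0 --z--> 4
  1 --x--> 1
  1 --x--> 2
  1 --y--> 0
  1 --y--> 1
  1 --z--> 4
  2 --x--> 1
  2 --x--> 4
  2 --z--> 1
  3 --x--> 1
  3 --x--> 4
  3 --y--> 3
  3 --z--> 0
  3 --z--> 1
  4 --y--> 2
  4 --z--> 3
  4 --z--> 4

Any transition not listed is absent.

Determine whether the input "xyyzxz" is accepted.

Yes

Start in {0}.
Read 'x': {0} → {0, 1, 3}.
Read 'y': {0, 1, 3} → {0, 1, 3}.
Read 'y': {0, 1, 3} → {0, 1, 3}.
Read 'z': {0, 1, 3} → {0, 1, 4}.
Read 'x': {0, 1, 4} → {0, 1, 2, 3}.
Read 'z': {0, 1, 2, 3} → {0, 1, 4}.
The final set {0, 1, 4} contains the accepting state 1.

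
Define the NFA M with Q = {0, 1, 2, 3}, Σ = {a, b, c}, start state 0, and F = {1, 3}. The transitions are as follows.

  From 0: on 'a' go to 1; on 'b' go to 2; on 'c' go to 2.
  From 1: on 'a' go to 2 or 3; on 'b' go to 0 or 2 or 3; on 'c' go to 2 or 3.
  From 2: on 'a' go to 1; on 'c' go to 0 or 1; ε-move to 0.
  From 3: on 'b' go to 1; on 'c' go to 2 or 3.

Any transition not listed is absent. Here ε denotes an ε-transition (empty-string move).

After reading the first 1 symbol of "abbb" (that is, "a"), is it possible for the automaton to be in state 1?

Yes

Start in {0}.
Read 'a': {0} → {1}.
State 1 is in {1}.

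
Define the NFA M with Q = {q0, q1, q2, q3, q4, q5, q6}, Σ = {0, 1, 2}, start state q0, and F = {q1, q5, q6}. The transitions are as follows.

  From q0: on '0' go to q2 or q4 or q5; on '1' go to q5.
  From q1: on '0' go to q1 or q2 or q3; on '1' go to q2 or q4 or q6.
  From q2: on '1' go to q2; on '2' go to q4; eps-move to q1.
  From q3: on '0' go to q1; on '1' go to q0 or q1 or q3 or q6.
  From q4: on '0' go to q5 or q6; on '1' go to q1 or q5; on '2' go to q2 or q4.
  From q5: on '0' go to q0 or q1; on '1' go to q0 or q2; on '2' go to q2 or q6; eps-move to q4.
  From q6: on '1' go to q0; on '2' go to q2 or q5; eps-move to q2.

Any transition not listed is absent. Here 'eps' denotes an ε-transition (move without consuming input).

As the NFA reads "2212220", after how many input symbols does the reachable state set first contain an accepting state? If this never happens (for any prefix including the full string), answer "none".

none

Start in {q0}.
Read '2': q0→∅; now ∅.
The set is empty and remains empty for the remaining 6 symbols.
No reachable set along the way intersects F.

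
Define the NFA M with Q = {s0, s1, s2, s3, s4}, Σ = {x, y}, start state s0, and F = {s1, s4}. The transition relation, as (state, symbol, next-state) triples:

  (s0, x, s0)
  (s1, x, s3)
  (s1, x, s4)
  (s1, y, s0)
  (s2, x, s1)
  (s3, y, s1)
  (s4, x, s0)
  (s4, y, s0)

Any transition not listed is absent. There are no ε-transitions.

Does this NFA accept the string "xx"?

No

Start in {s0}.
Read 'x': s0→{s0}; now {s0}.
Read 'x': s0→{s0}; now {s0}.
The final set {s0} contains no accepting state.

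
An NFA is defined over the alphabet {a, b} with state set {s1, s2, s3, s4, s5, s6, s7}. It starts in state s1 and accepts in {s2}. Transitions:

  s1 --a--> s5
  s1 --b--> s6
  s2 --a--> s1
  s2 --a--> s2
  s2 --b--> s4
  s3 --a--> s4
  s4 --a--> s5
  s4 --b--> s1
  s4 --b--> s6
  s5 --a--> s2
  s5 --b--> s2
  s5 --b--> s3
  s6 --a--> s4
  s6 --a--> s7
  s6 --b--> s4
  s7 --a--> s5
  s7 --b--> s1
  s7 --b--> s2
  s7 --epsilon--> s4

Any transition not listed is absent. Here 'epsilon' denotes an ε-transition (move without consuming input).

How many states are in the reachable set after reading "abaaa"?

3

Start in {s1}.
Read 'a': s1→{s5}; now {s5}.
Read 'b': s5→{s2, s3}; now {s2, s3}.
Read 'a': s2→{s1, s2}, s3→{s4}; now {s1, s2, s4}.
Read 'a': s1→{s5}, s2→{s1, s2}, s4→{s5}; now {s1, s2, s5}.
Read 'a': s1→{s5}, s2→{s1, s2}, s5→{s2}; now {s1, s2, s5}.
That set has 3 states.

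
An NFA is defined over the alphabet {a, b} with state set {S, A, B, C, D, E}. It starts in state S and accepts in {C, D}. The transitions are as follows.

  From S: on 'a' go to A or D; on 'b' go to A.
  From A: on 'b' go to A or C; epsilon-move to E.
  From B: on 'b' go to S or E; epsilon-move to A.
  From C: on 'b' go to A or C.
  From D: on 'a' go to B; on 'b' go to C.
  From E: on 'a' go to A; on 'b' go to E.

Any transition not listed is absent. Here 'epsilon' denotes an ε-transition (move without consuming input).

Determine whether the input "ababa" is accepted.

No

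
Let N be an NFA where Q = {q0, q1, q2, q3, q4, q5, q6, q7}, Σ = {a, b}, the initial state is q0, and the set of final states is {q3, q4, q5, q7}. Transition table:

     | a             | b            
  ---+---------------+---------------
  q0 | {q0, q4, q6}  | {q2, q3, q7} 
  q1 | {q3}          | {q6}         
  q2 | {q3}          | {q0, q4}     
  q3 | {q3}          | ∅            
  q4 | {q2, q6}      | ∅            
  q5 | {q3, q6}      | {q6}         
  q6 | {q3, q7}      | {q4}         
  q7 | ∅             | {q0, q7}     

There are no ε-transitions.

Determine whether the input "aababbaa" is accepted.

Yes

Start in {q0}.
Read 'a': {q0} → {q0, q4, q6}.
Read 'a': {q0, q4, q6} → {q0, q2, q3, q4, q6, q7}.
Read 'b': {q0, q2, q3, q4, q6, q7} → {q0, q2, q3, q4, q7}.
Read 'a': {q0, q2, q3, q4, q7} → {q0, q2, q3, q4, q6}.
Read 'b': {q0, q2, q3, q4, q6} → {q0, q2, q3, q4, q7}.
Read 'b': {q0, q2, q3, q4, q7} → {q0, q2, q3, q4, q7}.
Read 'a': {q0, q2, q3, q4, q7} → {q0, q2, q3, q4, q6}.
Read 'a': {q0, q2, q3, q4, q6} → {q0, q2, q3, q4, q6, q7}.
The final set {q0, q2, q3, q4, q6, q7} contains the accepting states q3, q4, q7.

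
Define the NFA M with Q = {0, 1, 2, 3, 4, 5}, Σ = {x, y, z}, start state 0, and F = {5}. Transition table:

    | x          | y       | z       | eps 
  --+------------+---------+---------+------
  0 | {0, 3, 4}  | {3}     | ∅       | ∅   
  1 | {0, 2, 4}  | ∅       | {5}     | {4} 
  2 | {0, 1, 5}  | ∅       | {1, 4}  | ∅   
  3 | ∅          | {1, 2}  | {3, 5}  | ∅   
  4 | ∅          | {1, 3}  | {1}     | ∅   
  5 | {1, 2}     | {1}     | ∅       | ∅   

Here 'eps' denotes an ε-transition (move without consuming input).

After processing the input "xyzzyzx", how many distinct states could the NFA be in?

4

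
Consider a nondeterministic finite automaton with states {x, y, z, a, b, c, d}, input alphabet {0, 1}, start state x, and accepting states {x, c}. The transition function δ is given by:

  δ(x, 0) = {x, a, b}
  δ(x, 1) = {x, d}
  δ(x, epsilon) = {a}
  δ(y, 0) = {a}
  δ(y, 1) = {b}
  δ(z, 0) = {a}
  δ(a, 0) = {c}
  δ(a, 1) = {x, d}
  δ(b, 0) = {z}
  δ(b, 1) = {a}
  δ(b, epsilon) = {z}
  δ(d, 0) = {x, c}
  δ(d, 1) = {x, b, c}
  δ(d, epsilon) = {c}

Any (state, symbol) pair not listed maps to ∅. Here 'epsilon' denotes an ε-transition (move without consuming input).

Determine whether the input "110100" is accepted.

Start: ε-closure({x}) = {x, a}.
Read '1': x→{x, d}, a→{x, d}; union {x, d}; ε-closure = {x, a, c, d}.
Read '1': x→{x, d}, a→{x, d}, c→∅, d→{x, b, c}; union {x, b, c, d}; ε-closure = {x, z, a, b, c, d}.
Read '0': x→{x, a, b}, z→{a}, a→{c}, b→{z}, c→∅, d→{x, c}; now {x, z, a, b, c}.
Read '1': x→{x, d}, z→∅, a→{x, d}, b→{a}, c→∅; union {x, a, d}; ε-closure = {x, a, c, d}.
Read '0': x→{x, a, b}, a→{c}, c→∅, d→{x, c}; union {x, a, b, c}; ε-closure = {x, z, a, b, c}.
Read '0': x→{x, a, b}, z→{a}, a→{c}, b→{z}, c→∅; now {x, z, a, b, c}.
The final set {x, z, a, b, c} contains the accepting states x, c.

Yes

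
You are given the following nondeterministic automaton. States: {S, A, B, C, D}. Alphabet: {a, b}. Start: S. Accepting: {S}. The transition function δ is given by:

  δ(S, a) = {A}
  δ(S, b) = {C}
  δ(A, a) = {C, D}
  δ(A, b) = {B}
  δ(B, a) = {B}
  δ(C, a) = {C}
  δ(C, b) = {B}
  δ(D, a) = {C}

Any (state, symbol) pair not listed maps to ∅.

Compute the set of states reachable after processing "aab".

{B}

Start in {S}.
Read 'a': {S} → {A}.
Read 'a': {A} → {C, D}.
Read 'b': {C, D} → {B}.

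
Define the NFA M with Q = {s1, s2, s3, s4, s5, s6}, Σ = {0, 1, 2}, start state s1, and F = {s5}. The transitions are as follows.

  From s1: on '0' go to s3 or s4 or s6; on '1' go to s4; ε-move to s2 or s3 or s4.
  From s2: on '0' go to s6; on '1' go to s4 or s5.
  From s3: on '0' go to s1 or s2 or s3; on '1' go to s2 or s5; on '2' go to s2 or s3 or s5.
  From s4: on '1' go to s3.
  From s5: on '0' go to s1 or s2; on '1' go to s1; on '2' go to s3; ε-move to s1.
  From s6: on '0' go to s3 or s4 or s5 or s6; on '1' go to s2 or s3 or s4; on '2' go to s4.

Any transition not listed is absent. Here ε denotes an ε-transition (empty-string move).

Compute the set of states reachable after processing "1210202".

Start: ε-closure({s1}) = {s1, s2, s3, s4}.
Read '1': s1→{s4}, s2→{s4, s5}, s3→{s2, s5}, s4→{s3}; union {s2, s3, s4, s5}; ε-closure = {s1, s2, s3, s4, s5}.
Read '2': s1→∅, s2→∅, s3→{s2, s3, s5}, s4→∅, s5→{s3}; union {s2, s3, s5}; ε-closure = {s1, s2, s3, s4, s5}.
Read '1': s1→{s4}, s2→{s4, s5}, s3→{s2, s5}, s4→{s3}, s5→{s1}; now {s1, s2, s3, s4, s5}.
Read '0': s1→{s3, s4, s6}, s2→{s6}, s3→{s1, s2, s3}, s4→∅, s5→{s1, s2}; now {s1, s2, s3, s4, s6}.
Read '2': s1→∅, s2→∅, s3→{s2, s3, s5}, s4→∅, s6→{s4}; union {s2, s3, s4, s5}; ε-closure = {s1, s2, s3, s4, s5}.
Read '0': s1→{s3, s4, s6}, s2→{s6}, s3→{s1, s2, s3}, s4→∅, s5→{s1, s2}; now {s1, s2, s3, s4, s6}.
Read '2': s1→∅, s2→∅, s3→{s2, s3, s5}, s4→∅, s6→{s4}; union {s2, s3, s4, s5}; ε-closure = {s1, s2, s3, s4, s5}.

{s1, s2, s3, s4, s5}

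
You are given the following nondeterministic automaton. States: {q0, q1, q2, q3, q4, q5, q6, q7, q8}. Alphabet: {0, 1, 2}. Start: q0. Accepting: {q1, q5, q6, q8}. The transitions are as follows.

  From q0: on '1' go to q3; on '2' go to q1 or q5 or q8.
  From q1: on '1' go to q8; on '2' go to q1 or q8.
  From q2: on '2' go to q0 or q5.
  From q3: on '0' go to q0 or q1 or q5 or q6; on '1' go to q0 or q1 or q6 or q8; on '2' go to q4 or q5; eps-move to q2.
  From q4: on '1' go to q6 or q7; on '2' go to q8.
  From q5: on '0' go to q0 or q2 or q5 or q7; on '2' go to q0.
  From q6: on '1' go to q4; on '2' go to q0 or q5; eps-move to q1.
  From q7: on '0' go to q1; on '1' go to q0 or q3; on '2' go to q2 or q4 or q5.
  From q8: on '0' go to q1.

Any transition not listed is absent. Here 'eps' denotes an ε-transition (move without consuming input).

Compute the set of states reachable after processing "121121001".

{q0, q2, q3}

Start in {q0}.
Read '1': {q0} → {q2, q3}.
Read '2': {q2, q3} → {q0, q4, q5}.
Read '1': {q0, q4, q5} → {q1, q2, q3, q6, q7}.
Read '1': {q1, q2, q3, q6, q7} → {q0, q1, q2, q3, q4, q6, q8}.
Read '2': {q0, q1, q2, q3, q4, q6, q8} → {q0, q1, q4, q5, q8}.
Read '1': {q0, q1, q4, q5, q8} → {q1, q2, q3, q6, q7, q8}.
Read '0': {q1, q2, q3, q6, q7, q8} → {q0, q1, q5, q6}.
Read '0': {q0, q1, q5, q6} → {q0, q2, q5, q7}.
Read '1': {q0, q2, q5, q7} → {q0, q2, q3}.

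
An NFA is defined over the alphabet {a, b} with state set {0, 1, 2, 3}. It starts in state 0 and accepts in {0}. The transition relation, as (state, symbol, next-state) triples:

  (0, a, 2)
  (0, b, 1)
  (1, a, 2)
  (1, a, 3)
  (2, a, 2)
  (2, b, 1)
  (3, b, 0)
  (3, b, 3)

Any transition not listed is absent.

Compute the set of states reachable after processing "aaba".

{2, 3}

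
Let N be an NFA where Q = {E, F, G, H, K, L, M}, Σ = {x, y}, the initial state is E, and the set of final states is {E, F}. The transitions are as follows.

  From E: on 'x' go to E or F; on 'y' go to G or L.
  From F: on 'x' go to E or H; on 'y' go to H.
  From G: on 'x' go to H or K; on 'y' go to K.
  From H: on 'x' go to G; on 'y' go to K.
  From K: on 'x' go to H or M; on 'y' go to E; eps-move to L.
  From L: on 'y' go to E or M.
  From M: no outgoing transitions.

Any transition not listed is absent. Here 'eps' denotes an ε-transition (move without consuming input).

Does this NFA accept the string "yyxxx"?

Start in {E}.
Read 'y': E→{G, L}; now {G, L}.
Read 'y': G→{K}, L→{E, M}; union {E, K, M}; ε-closure = {E, K, L, M}.
Read 'x': E→{E, F}, K→{H, M}, L→∅, M→∅; now {E, F, H, M}.
Read 'x': E→{E, F}, F→{E, H}, H→{G}, M→∅; now {E, F, G, H}.
Read 'x': E→{E, F}, F→{E, H}, G→{H, K}, H→{G}; union {E, F, G, H, K}; ε-closure = {E, F, G, H, K, L}.
The final set {E, F, G, H, K, L} contains the accepting states E, F.

Yes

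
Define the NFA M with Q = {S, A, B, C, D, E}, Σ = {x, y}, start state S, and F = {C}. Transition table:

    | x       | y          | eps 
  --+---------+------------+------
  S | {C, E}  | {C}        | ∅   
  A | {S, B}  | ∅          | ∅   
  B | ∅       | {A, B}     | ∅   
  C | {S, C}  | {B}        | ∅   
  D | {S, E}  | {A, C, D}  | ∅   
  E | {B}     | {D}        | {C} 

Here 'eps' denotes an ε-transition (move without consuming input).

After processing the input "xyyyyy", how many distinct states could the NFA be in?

4

Start in {S}.
Read 'x': S→{C, E}; now {C, E}.
Read 'y': C→{B}, E→{D}; now {B, D}.
Read 'y': B→{A, B}, D→{A, C, D}; now {A, B, C, D}.
Read 'y': A→∅, B→{A, B}, C→{B}, D→{A, C, D}; now {A, B, C, D}.
Read 'y': A→∅, B→{A, B}, C→{B}, D→{A, C, D}; now {A, B, C, D}.
Read 'y': A→∅, B→{A, B}, C→{B}, D→{A, C, D}; now {A, B, C, D}.
That set has 4 states.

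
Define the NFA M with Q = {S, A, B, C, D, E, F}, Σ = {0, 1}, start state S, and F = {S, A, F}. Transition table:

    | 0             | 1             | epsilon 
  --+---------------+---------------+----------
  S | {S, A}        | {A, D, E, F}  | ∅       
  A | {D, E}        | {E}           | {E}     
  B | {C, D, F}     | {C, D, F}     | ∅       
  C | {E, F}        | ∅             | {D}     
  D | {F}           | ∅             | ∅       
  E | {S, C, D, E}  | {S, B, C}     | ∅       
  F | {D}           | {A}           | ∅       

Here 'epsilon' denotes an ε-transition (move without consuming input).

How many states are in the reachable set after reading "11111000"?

Start in {S}.
Read '1': {S} → {A, D, E, F}.
Read '1': {A, D, E, F} → {S, A, B, C, D, E}.
Read '1': {S, A, B, C, D, E} → {S, A, B, C, D, E, F}.
Read '1': {S, A, B, C, D, E, F} → {S, A, B, C, D, E, F}.
Read '1': {S, A, B, C, D, E, F} → {S, A, B, C, D, E, F}.
Read '0': {S, A, B, C, D, E, F} → {S, A, C, D, E, F}.
Read '0': {S, A, C, D, E, F} → {S, A, C, D, E, F}.
Read '0': {S, A, C, D, E, F} → {S, A, C, D, E, F}.
That set has 6 states.

6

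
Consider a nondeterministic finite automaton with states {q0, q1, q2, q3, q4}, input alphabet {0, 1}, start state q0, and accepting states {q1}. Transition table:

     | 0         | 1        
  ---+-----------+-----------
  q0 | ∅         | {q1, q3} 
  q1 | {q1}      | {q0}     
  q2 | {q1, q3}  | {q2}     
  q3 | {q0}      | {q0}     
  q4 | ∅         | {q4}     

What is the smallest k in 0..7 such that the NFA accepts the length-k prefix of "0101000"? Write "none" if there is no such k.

Start in {q0}.
Read '0': q0→∅; now ∅.
The set is empty and remains empty for the remaining 6 symbols.
No reachable set along the way intersects F.

none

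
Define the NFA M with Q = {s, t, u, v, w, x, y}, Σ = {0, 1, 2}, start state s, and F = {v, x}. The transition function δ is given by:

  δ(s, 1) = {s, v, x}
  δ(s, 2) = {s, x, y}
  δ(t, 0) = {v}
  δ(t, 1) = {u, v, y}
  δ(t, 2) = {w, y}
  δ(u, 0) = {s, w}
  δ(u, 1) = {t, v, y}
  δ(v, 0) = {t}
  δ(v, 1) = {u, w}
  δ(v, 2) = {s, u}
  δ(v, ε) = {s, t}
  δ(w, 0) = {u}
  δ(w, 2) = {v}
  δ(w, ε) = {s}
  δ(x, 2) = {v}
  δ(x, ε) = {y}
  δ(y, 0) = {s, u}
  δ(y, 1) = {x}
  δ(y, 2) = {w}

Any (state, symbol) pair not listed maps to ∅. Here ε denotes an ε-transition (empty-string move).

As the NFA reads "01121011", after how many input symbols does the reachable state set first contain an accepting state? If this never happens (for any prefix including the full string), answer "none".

Start in {s}.
Read '0': {s} → ∅.
The set is empty and remains empty for the remaining 7 symbols.
No reachable set along the way intersects F.

none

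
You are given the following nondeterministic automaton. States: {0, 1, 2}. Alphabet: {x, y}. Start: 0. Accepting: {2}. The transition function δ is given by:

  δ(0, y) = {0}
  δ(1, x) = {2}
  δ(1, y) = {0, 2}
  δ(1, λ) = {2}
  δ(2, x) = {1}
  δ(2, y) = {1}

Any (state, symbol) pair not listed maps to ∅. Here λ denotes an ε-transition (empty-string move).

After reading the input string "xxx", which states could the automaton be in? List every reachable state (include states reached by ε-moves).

Start in {0}.
Read 'x': 0→∅; now ∅.
The set is empty and remains empty for the remaining 2 symbols.

∅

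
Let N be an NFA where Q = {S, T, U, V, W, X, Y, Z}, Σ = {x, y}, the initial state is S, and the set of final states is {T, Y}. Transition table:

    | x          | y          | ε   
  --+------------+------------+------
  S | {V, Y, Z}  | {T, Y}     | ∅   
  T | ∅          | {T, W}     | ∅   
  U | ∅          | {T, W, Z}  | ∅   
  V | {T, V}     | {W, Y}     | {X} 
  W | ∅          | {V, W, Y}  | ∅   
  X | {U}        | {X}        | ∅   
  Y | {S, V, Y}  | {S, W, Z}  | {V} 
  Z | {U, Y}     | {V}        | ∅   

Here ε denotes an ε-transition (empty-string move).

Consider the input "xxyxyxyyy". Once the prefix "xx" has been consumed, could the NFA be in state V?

Start in {S}.
Read 'x': S→{V, Y, Z}; union {V, Y, Z}; ε-closure = {V, X, Y, Z}.
Read 'x': V→{T, V}, X→{U}, Y→{S, V, Y}, Z→{U, Y}; union {S, T, U, V, Y}; ε-closure = {S, T, U, V, X, Y}.
State V is in {S, T, U, V, X, Y}.

Yes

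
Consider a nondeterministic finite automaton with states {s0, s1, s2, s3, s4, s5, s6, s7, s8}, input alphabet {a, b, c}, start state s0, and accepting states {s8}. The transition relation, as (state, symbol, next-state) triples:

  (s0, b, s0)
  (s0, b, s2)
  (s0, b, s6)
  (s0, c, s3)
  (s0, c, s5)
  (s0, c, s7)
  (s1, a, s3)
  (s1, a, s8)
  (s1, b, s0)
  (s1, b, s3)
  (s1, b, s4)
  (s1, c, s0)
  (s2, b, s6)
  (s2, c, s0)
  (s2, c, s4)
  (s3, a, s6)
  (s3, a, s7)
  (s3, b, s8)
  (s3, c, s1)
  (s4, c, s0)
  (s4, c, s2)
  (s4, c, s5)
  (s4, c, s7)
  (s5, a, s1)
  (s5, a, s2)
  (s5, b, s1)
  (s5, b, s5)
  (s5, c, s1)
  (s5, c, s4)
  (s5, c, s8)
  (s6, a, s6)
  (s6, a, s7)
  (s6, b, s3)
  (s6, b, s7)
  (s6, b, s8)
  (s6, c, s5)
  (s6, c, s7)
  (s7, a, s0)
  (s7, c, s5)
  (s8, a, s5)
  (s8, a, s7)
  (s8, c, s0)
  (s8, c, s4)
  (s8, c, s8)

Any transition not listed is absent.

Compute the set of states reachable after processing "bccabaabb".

Start in {s0}.
Read 'b': {s0} → {s0, s2, s6}.
Read 'c': {s0, s2, s6} → {s0, s3, s4, s5, s7}.
Read 'c': {s0, s3, s4, s5, s7} → {s0, s1, s2, s3, s4, s5, s7, s8}.
Read 'a': {s0, s1, s2, s3, s4, s5, s7, s8} → {s0, s1, s2, s3, s5, s6, s7, s8}.
Read 'b': {s0, s1, s2, s3, s5, s6, s7, s8} → {s0, s1, s2, s3, s4, s5, s6, s7, s8}.
Read 'a': {s0, s1, s2, s3, s4, s5, s6, s7, s8} → {s0, s1, s2, s3, s5, s6, s7, s8}.
Read 'a': {s0, s1, s2, s3, s5, s6, s7, s8} → {s0, s1, s2, s3, s5, s6, s7, s8}.
Read 'b': {s0, s1, s2, s3, s5, s6, s7, s8} → {s0, s1, s2, s3, s4, s5, s6, s7, s8}.
Read 'b': {s0, s1, s2, s3, s4, s5, s6, s7, s8} → {s0, s1, s2, s3, s4, s5, s6, s7, s8}.

{s0, s1, s2, s3, s4, s5, s6, s7, s8}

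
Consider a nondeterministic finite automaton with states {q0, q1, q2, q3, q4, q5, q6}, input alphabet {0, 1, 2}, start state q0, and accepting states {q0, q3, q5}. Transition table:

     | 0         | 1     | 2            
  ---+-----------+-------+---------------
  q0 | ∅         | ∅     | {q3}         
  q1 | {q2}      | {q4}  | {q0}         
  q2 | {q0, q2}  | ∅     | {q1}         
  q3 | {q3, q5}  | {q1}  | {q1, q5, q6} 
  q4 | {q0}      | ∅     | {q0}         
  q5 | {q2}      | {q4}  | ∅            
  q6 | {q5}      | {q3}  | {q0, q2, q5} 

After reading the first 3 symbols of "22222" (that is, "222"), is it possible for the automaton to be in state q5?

Start in {q0}.
Read '2': {q0} → {q3}.
Read '2': {q3} → {q1, q5, q6}.
Read '2': {q1, q5, q6} → {q0, q2, q5}.
State q5 is in {q0, q2, q5}.

Yes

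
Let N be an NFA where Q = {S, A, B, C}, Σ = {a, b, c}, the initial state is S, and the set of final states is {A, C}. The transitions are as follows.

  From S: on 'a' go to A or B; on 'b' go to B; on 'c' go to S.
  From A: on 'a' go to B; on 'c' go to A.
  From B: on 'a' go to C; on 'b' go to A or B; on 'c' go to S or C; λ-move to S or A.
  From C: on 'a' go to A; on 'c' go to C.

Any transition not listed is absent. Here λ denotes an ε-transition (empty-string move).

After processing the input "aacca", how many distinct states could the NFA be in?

3

Start in {S}.
Read 'a': S→{A, B}; union {A, B}; ε-closure = {S, A, B}.
Read 'a': S→{A, B}, A→{B}, B→{C}; union {A, B, C}; ε-closure = {S, A, B, C}.
Read 'c': S→{S}, A→{A}, B→{S, C}, C→{C}; now {S, A, C}.
Read 'c': S→{S}, A→{A}, C→{C}; now {S, A, C}.
Read 'a': S→{A, B}, A→{B}, C→{A}; union {A, B}; ε-closure = {S, A, B}.
That set has 3 states.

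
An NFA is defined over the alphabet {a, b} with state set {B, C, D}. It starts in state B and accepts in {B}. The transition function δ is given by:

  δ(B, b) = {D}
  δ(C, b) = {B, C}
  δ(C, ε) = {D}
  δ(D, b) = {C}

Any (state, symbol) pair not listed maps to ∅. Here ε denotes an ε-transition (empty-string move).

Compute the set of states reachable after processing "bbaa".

∅

Start in {B}.
Read 'b': {B} → {D}.
Read 'b': {D} → {C, D}.
Read 'a': {C, D} → ∅.
The set is empty and remains empty for the remaining 1 symbol.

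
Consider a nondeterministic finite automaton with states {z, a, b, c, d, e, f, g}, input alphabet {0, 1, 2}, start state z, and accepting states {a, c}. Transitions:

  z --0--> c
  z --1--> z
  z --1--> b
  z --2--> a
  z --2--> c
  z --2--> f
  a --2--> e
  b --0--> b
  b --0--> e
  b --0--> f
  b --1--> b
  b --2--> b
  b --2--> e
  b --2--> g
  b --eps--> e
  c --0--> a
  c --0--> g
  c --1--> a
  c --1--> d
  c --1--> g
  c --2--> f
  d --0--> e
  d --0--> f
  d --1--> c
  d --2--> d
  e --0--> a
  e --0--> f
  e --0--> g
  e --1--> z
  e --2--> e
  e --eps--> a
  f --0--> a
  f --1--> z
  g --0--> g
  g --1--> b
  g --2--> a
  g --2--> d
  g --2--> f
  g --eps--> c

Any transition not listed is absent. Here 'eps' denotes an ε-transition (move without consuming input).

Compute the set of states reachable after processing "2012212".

{a, b, c, d, e, f, g}

Start in {z}.
Read '2': {z} → {a, c, f}.
Read '0': {a, c, f} → {a, c, g}.
Read '1': {a, c, g} → {a, b, c, d, e, g}.
Read '2': {a, b, c, d, e, g} → {a, b, c, d, e, f, g}.
Read '2': {a, b, c, d, e, f, g} → {a, b, c, d, e, f, g}.
Read '1': {a, b, c, d, e, f, g} → {z, a, b, c, d, e, g}.
Read '2': {z, a, b, c, d, e, g} → {a, b, c, d, e, f, g}.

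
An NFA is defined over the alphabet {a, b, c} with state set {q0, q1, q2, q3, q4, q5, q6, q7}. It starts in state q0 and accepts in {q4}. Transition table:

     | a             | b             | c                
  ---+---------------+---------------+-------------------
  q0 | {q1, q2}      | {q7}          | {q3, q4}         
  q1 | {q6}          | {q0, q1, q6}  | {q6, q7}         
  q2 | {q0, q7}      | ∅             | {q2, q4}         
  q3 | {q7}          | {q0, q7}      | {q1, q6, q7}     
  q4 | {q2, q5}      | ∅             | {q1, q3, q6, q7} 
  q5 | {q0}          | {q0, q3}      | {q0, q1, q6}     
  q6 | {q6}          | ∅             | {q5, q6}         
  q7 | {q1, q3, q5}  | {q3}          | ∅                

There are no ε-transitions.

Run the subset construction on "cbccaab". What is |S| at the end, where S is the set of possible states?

Start in {q0}.
Read 'c': q0→{q3, q4}; now {q3, q4}.
Read 'b': q3→{q0, q7}, q4→∅; now {q0, q7}.
Read 'c': q0→{q3, q4}, q7→∅; now {q3, q4}.
Read 'c': q3→{q1, q6, q7}, q4→{q1, q3, q6, q7}; now {q1, q3, q6, q7}.
Read 'a': q1→{q6}, q3→{q7}, q6→{q6}, q7→{q1, q3, q5}; now {q1, q3, q5, q6, q7}.
Read 'a': q1→{q6}, q3→{q7}, q5→{q0}, q6→{q6}, q7→{q1, q3, q5}; now {q0, q1, q3, q5, q6, q7}.
Read 'b': q0→{q7}, q1→{q0, q1, q6}, q3→{q0, q7}, q5→{q0, q3}, q6→∅, q7→{q3}; now {q0, q1, q3, q6, q7}.
That set has 5 states.

5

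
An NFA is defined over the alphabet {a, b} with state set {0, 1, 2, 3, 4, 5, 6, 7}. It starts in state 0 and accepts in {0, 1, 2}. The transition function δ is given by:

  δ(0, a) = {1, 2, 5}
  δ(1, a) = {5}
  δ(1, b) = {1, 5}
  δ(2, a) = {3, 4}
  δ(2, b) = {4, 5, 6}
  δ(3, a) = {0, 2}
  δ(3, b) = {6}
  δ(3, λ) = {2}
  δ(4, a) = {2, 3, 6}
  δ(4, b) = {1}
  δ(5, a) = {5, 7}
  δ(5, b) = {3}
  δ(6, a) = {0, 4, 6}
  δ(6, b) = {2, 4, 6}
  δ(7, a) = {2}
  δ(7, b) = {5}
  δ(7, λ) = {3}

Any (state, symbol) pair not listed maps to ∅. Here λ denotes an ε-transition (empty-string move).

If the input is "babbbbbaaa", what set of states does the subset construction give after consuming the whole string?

∅

Start in {0}.
Read 'b': 0→∅; now ∅.
The set is empty and remains empty for the remaining 9 symbols.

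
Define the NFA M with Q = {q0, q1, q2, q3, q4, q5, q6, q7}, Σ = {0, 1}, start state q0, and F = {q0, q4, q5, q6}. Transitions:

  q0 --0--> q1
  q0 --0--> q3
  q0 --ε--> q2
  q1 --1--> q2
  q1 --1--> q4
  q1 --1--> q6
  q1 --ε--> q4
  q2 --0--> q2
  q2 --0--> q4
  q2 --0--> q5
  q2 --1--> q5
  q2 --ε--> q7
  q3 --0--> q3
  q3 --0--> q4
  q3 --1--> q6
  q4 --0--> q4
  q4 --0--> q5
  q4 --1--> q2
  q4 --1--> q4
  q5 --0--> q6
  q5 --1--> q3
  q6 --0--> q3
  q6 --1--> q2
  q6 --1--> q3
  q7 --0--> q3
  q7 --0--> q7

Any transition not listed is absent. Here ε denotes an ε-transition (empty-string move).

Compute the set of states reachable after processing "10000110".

Start: ε-closure({q0}) = {q0, q2, q7}.
Read '1': {q0, q2, q7} → {q5}.
Read '0': {q5} → {q6}.
Read '0': {q6} → {q3}.
Read '0': {q3} → {q3, q4}.
Read '0': {q3, q4} → {q3, q4, q5}.
Read '1': {q3, q4, q5} → {q2, q3, q4, q6, q7}.
Read '1': {q2, q3, q4, q6, q7} → {q2, q3, q4, q5, q6, q7}.
Read '0': {q2, q3, q4, q5, q6, q7} → {q2, q3, q4, q5, q6, q7}.

{q2, q3, q4, q5, q6, q7}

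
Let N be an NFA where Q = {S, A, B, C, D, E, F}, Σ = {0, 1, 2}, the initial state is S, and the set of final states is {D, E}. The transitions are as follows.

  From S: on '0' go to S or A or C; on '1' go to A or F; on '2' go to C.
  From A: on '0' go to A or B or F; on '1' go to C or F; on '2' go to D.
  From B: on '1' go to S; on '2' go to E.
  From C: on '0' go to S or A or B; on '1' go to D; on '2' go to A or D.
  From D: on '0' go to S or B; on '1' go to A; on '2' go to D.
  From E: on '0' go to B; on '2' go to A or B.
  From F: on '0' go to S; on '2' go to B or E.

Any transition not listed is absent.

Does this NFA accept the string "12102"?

Yes

Start in {S}.
Read '1': S→{A, F}; now {A, F}.
Read '2': A→{D}, F→{B, E}; now {B, D, E}.
Read '1': B→{S}, D→{A}, E→∅; now {S, A}.
Read '0': S→{S, A, C}, A→{A, B, F}; now {S, A, B, C, F}.
Read '2': S→{C}, A→{D}, B→{E}, C→{A, D}, F→{B, E}; now {A, B, C, D, E}.
The final set {A, B, C, D, E} contains the accepting states D, E.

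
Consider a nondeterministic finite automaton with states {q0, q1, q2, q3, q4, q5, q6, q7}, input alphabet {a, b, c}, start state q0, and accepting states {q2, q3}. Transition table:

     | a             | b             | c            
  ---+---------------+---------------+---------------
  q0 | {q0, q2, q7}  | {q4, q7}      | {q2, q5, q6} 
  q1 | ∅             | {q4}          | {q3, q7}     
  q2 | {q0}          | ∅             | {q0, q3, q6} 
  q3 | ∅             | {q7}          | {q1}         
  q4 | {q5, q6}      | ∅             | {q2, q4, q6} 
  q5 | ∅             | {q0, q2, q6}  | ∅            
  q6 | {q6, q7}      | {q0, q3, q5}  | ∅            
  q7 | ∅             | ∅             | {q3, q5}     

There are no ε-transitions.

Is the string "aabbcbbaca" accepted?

No

Start in {q0}.
Read 'a': {q0} → {q0, q2, q7}.
Read 'a': {q0, q2, q7} → {q0, q2, q7}.
Read 'b': {q0, q2, q7} → {q4, q7}.
Read 'b': {q4, q7} → ∅.
The set is empty and remains empty for the remaining 6 symbols.
The final set ∅ contains no accepting state.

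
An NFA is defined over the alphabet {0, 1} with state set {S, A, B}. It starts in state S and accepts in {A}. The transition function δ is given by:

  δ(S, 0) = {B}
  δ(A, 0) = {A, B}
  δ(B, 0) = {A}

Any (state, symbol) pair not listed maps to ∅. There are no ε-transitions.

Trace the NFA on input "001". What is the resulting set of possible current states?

Start in {S}.
Read '0': S→{B}; now {B}.
Read '0': B→{A}; now {A}.
Read '1': A→∅; now ∅.

∅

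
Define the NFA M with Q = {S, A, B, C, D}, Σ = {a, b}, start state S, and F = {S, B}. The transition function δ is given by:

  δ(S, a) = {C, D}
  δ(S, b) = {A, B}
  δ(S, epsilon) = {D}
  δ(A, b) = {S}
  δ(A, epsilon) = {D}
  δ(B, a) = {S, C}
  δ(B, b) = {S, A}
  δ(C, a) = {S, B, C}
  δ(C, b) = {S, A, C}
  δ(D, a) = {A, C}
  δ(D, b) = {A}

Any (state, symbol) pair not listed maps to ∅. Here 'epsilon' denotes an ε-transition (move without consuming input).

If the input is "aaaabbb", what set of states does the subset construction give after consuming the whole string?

{S, A, B, C, D}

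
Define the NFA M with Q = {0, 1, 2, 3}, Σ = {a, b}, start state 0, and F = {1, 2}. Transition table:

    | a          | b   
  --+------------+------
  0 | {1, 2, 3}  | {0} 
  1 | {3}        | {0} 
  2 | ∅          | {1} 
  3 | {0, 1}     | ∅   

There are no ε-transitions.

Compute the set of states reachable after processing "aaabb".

{0}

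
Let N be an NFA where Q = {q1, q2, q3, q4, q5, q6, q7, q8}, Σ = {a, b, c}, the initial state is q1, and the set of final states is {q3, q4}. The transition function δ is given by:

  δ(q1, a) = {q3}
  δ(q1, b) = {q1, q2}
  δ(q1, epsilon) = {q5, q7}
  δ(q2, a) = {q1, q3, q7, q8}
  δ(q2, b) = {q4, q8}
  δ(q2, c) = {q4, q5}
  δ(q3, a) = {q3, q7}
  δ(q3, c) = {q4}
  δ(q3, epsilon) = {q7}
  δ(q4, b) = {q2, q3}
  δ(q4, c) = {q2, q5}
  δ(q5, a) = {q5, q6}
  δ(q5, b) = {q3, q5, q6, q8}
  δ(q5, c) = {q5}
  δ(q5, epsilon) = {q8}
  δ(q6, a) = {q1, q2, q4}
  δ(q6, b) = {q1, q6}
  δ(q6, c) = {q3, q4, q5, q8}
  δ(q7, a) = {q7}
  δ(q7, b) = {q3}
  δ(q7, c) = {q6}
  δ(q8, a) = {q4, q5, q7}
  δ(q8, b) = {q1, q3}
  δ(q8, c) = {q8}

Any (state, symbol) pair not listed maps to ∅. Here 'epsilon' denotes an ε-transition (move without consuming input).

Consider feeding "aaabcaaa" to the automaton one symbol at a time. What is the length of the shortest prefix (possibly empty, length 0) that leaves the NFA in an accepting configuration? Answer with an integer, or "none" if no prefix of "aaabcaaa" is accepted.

1

Start: ε-closure({q1}) = {q1, q5, q7, q8}.
Read 'a': {q1, q5, q7, q8} → {q3, q4, q5, q6, q7, q8}.
None of the earlier sets intersect F, but {q3, q4, q5, q6, q7, q8} does.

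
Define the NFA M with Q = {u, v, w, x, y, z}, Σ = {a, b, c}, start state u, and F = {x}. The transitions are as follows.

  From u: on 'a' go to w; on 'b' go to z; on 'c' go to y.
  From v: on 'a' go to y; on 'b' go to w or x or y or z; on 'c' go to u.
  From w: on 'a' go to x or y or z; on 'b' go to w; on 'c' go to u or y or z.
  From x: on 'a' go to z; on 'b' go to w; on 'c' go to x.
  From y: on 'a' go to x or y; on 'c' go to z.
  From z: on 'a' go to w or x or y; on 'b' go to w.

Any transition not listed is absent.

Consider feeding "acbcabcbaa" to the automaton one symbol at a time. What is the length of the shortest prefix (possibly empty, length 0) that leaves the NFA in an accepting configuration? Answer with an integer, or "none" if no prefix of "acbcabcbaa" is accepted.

Start in {u}.
Read 'a': {u} → {w}.
Read 'c': {w} → {u, y, z}.
Read 'b': {u, y, z} → {w, z}.
Read 'c': {w, z} → {u, y, z}.
Read 'a': {u, y, z} → {w, x, y}.
None of the earlier sets intersect F, but {w, x, y} does.

5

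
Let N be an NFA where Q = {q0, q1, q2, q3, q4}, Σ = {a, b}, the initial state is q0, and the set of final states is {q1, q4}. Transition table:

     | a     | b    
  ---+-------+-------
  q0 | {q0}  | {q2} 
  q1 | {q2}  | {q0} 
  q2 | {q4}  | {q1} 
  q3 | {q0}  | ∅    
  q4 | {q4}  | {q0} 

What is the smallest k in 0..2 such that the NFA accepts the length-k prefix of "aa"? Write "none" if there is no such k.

Start in {q0}.
Read 'a': q0→{q0}; now {q0}.
Read 'a': q0→{q0}; now {q0}.
No reachable set along the way intersects F.

none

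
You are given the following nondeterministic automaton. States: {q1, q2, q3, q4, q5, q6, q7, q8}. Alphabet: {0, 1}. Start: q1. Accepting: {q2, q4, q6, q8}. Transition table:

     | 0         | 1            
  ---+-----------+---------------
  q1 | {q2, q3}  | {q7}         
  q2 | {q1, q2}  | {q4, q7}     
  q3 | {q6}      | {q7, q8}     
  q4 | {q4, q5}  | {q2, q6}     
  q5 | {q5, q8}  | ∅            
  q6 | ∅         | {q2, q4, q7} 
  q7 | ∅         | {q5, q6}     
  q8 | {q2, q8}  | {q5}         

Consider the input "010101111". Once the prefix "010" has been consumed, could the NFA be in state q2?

Start in {q1}.
Read '0': q1→{q2, q3}; now {q2, q3}.
Read '1': q2→{q4, q7}, q3→{q7, q8}; now {q4, q7, q8}.
Read '0': q4→{q4, q5}, q7→∅, q8→{q2, q8}; now {q2, q4, q5, q8}.
State q2 is in {q2, q4, q5, q8}.

Yes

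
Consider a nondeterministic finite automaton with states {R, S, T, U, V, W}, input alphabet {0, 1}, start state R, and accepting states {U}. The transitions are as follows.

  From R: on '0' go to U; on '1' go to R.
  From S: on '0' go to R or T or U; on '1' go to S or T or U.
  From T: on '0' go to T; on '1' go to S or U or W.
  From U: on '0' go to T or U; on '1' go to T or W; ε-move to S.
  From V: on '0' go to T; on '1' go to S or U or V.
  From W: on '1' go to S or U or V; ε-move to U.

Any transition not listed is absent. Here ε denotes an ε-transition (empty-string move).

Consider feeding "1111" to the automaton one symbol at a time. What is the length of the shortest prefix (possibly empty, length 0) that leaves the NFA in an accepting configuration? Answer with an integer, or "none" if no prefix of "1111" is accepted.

none

Start in {R}.
Read '1': R→{R}; now {R}.
Read '1': R→{R}; now {R}.
Read '1': R→{R}; now {R}.
Read '1': R→{R}; now {R}.
No reachable set along the way intersects F.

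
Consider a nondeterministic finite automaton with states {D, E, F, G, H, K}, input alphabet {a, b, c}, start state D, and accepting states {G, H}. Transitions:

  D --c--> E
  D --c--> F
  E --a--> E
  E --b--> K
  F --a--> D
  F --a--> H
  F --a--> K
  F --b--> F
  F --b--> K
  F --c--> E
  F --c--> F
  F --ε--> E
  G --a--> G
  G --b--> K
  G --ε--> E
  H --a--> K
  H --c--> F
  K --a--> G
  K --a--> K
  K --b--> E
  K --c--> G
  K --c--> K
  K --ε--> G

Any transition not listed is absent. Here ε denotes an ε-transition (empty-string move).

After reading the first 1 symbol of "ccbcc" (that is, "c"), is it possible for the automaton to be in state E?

Start in {D}.
Read 'c': D→{E, F}; now {E, F}.
State E is in {E, F}.

Yes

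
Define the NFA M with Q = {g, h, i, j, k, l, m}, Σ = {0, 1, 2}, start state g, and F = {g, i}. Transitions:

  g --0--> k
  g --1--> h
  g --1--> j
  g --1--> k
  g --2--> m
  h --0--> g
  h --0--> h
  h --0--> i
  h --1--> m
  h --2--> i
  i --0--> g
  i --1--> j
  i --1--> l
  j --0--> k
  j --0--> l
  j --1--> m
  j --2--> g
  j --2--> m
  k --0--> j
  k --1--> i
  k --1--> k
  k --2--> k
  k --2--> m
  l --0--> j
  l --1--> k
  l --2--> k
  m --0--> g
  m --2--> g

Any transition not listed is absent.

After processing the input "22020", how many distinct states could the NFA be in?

2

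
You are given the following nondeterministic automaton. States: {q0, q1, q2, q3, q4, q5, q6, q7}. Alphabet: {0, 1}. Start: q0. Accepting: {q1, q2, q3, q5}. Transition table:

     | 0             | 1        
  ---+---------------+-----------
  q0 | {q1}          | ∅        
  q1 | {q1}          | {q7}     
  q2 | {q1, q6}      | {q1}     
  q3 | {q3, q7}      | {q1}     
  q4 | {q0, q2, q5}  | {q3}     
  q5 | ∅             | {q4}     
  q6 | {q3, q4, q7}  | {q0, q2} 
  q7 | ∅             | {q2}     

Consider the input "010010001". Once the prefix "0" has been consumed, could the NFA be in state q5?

No

Start in {q0}.
Read '0': q0→{q1}; now {q1}.
State q5 is not in {q1}.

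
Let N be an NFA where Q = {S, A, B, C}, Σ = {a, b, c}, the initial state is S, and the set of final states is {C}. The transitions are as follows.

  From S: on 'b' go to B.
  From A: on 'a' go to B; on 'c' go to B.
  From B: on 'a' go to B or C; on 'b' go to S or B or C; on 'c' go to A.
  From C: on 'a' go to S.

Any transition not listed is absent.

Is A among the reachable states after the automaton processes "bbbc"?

Start in {S}.
Read 'b': S→{B}; now {B}.
Read 'b': B→{S, B, C}; now {S, B, C}.
Read 'b': S→{B}, B→{S, B, C}, C→∅; now {S, B, C}.
Read 'c': S→∅, B→{A}, C→∅; now {A}.
State A is in {A}.

Yes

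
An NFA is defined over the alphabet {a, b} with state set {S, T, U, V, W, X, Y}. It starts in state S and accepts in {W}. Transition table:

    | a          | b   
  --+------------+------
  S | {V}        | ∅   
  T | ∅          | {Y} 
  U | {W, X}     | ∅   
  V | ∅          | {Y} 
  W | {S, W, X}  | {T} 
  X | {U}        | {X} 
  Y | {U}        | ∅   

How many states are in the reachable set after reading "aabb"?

Start in {S}.
Read 'a': {S} → {V}.
Read 'a': {V} → ∅.
The set is empty and remains empty for the remaining 2 symbols.
That set has 0 states.

0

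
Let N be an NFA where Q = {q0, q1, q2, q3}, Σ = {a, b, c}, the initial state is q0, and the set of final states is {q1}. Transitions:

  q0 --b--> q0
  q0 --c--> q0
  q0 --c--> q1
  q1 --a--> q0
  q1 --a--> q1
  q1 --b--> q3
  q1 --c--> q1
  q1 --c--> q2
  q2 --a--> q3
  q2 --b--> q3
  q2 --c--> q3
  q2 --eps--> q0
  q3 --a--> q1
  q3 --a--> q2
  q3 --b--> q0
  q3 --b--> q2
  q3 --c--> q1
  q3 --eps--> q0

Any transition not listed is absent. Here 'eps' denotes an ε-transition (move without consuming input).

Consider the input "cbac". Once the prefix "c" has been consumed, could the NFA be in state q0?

Start in {q0}.
Read 'c': q0→{q0, q1}; now {q0, q1}.
State q0 is in {q0, q1}.

Yes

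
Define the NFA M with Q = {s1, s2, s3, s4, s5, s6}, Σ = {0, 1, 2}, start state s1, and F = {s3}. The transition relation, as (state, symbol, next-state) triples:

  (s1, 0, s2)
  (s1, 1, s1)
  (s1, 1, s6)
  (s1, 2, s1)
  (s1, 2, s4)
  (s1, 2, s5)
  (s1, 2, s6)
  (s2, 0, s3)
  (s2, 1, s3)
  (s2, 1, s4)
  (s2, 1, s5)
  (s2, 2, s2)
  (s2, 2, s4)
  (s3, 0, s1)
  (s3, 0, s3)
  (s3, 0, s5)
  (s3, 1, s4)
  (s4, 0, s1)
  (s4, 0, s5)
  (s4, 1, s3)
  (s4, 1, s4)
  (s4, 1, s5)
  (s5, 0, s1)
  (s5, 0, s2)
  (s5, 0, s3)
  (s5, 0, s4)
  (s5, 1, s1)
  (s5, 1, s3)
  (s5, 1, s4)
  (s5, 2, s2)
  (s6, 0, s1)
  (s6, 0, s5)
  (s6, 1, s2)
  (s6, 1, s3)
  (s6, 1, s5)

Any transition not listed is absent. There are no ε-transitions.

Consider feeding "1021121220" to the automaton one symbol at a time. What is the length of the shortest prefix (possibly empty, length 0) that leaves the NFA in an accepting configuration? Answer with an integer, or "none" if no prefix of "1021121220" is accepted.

4

Start in {s1}.
Read '1': s1→{s1, s6}; now {s1, s6}.
Read '0': s1→{s2}, s6→{s1, s5}; now {s1, s2, s5}.
Read '2': s1→{s1, s4, s5, s6}, s2→{s2, s4}, s5→{s2}; now {s1, s2, s4, s5, s6}.
Read '1': s1→{s1, s6}, s2→{s3, s4, s5}, s4→{s3, s4, s5}, s5→{s1, s3, s4}, s6→{s2, s3, s5}; now {s1, s2, s3, s4, s5, s6}.
None of the earlier sets intersect F, but {s1, s2, s3, s4, s5, s6} does.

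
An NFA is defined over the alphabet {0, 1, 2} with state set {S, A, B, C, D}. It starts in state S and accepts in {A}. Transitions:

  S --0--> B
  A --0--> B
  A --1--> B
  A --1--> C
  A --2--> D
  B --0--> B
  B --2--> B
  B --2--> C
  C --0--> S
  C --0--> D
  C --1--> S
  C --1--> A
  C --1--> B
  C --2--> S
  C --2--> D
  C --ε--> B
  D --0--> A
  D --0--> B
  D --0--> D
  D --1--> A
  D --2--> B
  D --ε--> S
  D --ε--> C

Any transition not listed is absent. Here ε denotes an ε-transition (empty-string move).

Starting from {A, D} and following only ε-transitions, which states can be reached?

Begin with {A, D}.
ε-move D → S; add S.
ε-move D → C; add C.
ε-move C → B; add B.

{S, A, B, C, D}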